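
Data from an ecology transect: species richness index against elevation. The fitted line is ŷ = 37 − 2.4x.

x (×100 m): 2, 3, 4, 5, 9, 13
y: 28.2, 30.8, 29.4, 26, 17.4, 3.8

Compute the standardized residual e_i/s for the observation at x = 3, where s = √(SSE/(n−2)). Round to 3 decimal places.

0.365

x=2: ŷ = 37 − 2.4·2 = 32.2; e = 28.2 − 32.2 = -4
x=3: ŷ = 37 − 2.4·3 = 29.8; e = 30.8 − 29.8 = 1
x=4: ŷ = 37 − 2.4·4 = 27.4; e = 29.4 − 27.4 = 2
x=5: ŷ = 37 − 2.4·5 = 25; e = 26 − 25 = 1
x=9: ŷ = 37 − 2.4·9 = 15.4; e = 17.4 − 15.4 = 2
x=13: ŷ = 37 − 2.4·13 = 5.8; e = 3.8 − 5.8 = -2
SSE = 16 + 1 + 4 + 1 + 4 + 4 = 30
s = √(30/4) = 2.73861
e/s = 1 / 2.73861 = 0.365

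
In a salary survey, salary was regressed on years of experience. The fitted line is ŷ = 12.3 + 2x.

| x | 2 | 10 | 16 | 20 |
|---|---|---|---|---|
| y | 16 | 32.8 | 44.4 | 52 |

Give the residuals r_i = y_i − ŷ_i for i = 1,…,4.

-0.3, 0.5, 0.1, -0.3

x=2: ŷ = 12.3 + 2·2 = 16.3; r = 16 − 16.3 = -0.3
x=10: ŷ = 12.3 + 2·10 = 32.3; r = 32.8 − 32.3 = 0.5
x=16: ŷ = 12.3 + 2·16 = 44.3; r = 44.4 − 44.3 = 0.1
x=20: ŷ = 12.3 + 2·20 = 52.3; r = 52 − 52.3 = -0.3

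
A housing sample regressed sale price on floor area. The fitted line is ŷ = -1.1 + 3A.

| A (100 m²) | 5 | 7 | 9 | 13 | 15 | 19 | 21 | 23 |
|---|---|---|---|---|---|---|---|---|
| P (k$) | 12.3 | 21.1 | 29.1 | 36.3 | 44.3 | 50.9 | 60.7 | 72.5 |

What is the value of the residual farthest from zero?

A=5: ŷ = -1.1 + 3·5 = 13.9; e = 12.3 − 13.9 = -1.6
A=7: ŷ = -1.1 + 3·7 = 19.9; e = 21.1 − 19.9 = 1.2
A=9: ŷ = -1.1 + 3·9 = 25.9; e = 29.1 − 25.9 = 3.2
A=13: ŷ = -1.1 + 3·13 = 37.9; e = 36.3 − 37.9 = -1.6
A=15: ŷ = -1.1 + 3·15 = 43.9; e = 44.3 − 43.9 = 0.4
A=19: ŷ = -1.1 + 3·19 = 55.9; e = 50.9 − 55.9 = -5
A=21: ŷ = -1.1 + 3·21 = 61.9; e = 60.7 − 61.9 = -1.2
A=23: ŷ = -1.1 + 3·23 = 67.9; e = 72.5 − 67.9 = 4.6
Largest |e| is 5 at A = 19, residual -5.

e = -5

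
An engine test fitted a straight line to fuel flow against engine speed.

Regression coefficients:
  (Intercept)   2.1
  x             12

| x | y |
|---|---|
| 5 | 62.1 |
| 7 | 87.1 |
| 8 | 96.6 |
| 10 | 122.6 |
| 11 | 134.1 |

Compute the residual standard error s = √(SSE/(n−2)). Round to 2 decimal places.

s = 1.08

x=5: ŷ = 2.1 + 12·5 = 62.1; e = 62.1 − 62.1 = 0
x=7: ŷ = 2.1 + 12·7 = 86.1; e = 87.1 − 86.1 = 1
x=8: ŷ = 2.1 + 12·8 = 98.1; e = 96.6 − 98.1 = -1.5
x=10: ŷ = 2.1 + 12·10 = 122.1; e = 122.6 − 122.1 = 0.5
x=11: ŷ = 2.1 + 12·11 = 134.1; e = 134.1 − 134.1 = 0
SSE = 0 + 1 + 2.25 + 0.25 + 0 = 3.5
s = √(3.5/3) = √1.16667 ≈ 1.08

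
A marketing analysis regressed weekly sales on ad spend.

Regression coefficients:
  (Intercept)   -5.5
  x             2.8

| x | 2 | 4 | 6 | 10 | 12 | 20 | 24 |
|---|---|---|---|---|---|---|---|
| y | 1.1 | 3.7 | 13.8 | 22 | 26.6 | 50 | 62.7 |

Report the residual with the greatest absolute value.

r = 2.5

x=2: ŷ = -5.5 + 2.8·2 = 0.1; r = 1.1 − 0.1 = 1
x=4: ŷ = -5.5 + 2.8·4 = 5.7; r = 3.7 − 5.7 = -2
x=6: ŷ = -5.5 + 2.8·6 = 11.3; r = 13.8 − 11.3 = 2.5
x=10: ŷ = -5.5 + 2.8·10 = 22.5; r = 22 − 22.5 = -0.5
x=12: ŷ = -5.5 + 2.8·12 = 28.1; r = 26.6 − 28.1 = -1.5
x=20: ŷ = -5.5 + 2.8·20 = 50.5; r = 50 − 50.5 = -0.5
x=24: ŷ = -5.5 + 2.8·24 = 61.7; r = 62.7 − 61.7 = 1
Largest |r| is 2.5 at x = 6, residual 2.5.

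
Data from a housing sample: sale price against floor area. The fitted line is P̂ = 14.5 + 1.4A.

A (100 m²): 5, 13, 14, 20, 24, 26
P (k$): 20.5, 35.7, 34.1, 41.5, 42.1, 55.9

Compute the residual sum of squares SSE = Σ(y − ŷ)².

SSE = 72

A=5: P̂ = 14.5 + 1.4·5 = 21.5; e = 20.5 − 21.5 = -1
A=13: P̂ = 14.5 + 1.4·13 = 32.7; e = 35.7 − 32.7 = 3
A=14: P̂ = 14.5 + 1.4·14 = 34.1; e = 34.1 − 34.1 = 0
A=20: P̂ = 14.5 + 1.4·20 = 42.5; e = 41.5 − 42.5 = -1
A=24: P̂ = 14.5 + 1.4·24 = 48.1; e = 42.1 − 48.1 = -6
A=26: P̂ = 14.5 + 1.4·26 = 50.9; e = 55.9 − 50.9 = 5
SSE = 1 + 9 + 0 + 1 + 36 + 25 = 72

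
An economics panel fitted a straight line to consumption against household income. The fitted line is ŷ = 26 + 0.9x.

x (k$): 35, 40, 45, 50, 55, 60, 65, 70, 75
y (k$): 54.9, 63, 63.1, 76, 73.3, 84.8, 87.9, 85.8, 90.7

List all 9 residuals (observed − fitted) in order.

x=35: ŷ = 26 + 0.9·35 = 57.5; r = 54.9 − 57.5 = -2.6
x=40: ŷ = 26 + 0.9·40 = 62; r = 63 − 62 = 1
x=45: ŷ = 26 + 0.9·45 = 66.5; r = 63.1 − 66.5 = -3.4
x=50: ŷ = 26 + 0.9·50 = 71; r = 76 − 71 = 5
x=55: ŷ = 26 + 0.9·55 = 75.5; r = 73.3 − 75.5 = -2.2
x=60: ŷ = 26 + 0.9·60 = 80; r = 84.8 − 80 = 4.8
x=65: ŷ = 26 + 0.9·65 = 84.5; r = 87.9 − 84.5 = 3.4
x=70: ŷ = 26 + 0.9·70 = 89; r = 85.8 − 89 = -3.2
x=75: ŷ = 26 + 0.9·75 = 93.5; r = 90.7 − 93.5 = -2.8

-2.6, 1, -3.4, 5, -2.2, 4.8, 3.4, -3.2, -2.8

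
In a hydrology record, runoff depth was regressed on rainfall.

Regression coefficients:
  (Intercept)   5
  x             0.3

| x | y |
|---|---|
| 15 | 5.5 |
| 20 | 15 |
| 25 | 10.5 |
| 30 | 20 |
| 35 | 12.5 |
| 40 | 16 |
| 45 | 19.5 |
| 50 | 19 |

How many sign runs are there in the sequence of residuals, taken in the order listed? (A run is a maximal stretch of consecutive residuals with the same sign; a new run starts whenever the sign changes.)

7 runs

x=15: ŷ = 5 + 0.3·15 = 9.5; r = 5.5 − 9.5 = -4
x=20: ŷ = 5 + 0.3·20 = 11; r = 15 − 11 = 4
x=25: ŷ = 5 + 0.3·25 = 12.5; r = 10.5 − 12.5 = -2
x=30: ŷ = 5 + 0.3·30 = 14; r = 20 − 14 = 6
x=35: ŷ = 5 + 0.3·35 = 15.5; r = 12.5 − 15.5 = -3
x=40: ŷ = 5 + 0.3·40 = 17; r = 16 − 17 = -1
x=45: ŷ = 5 + 0.3·45 = 18.5; r = 19.5 − 18.5 = 1
x=50: ŷ = 5 + 0.3·50 = 20; r = 19 − 20 = -1
Signs: − + − + − − + −
Runs: −×1, +×1, −×1, +×1, −×2, +×1, −×1 → 7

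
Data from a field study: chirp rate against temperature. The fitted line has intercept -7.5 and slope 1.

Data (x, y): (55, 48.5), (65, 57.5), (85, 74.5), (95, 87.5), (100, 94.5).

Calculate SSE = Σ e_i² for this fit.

SSE = 14

x=55: ŷ = -7.5 + 55 = 47.5; e = 48.5 − 47.5 = 1
x=65: ŷ = -7.5 + 65 = 57.5; e = 57.5 − 57.5 = 0
x=85: ŷ = -7.5 + 85 = 77.5; e = 74.5 − 77.5 = -3
x=95: ŷ = -7.5 + 95 = 87.5; e = 87.5 − 87.5 = 0
x=100: ŷ = -7.5 + 100 = 92.5; e = 94.5 − 92.5 = 2
SSE = 1 + 0 + 9 + 0 + 4 = 14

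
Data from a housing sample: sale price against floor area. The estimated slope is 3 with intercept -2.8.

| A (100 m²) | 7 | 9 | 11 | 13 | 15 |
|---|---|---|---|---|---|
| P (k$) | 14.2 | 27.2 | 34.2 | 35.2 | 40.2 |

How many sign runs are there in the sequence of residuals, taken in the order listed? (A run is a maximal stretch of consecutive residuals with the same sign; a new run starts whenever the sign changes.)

3 runs

A=7: ŷ = -2.8 + 3·7 = 18.2; e = 14.2 − 18.2 = -4
A=9: ŷ = -2.8 + 3·9 = 24.2; e = 27.2 − 24.2 = 3
A=11: ŷ = -2.8 + 3·11 = 30.2; e = 34.2 − 30.2 = 4
A=13: ŷ = -2.8 + 3·13 = 36.2; e = 35.2 − 36.2 = -1
A=15: ŷ = -2.8 + 3·15 = 42.2; e = 40.2 − 42.2 = -2
Signs: − + + − −
Runs: −×1, +×2, −×2 → 3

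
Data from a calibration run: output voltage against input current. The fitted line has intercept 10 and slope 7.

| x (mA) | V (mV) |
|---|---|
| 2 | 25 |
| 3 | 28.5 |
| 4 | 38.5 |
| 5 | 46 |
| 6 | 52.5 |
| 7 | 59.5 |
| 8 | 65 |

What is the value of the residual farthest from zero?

x=2: V̂ = 10 + 7·2 = 24; e = 25 − 24 = 1
x=3: V̂ = 10 + 7·3 = 31; e = 28.5 − 31 = -2.5
x=4: V̂ = 10 + 7·4 = 38; e = 38.5 − 38 = 0.5
x=5: V̂ = 10 + 7·5 = 45; e = 46 − 45 = 1
x=6: V̂ = 10 + 7·6 = 52; e = 52.5 − 52 = 0.5
x=7: V̂ = 10 + 7·7 = 59; e = 59.5 − 59 = 0.5
x=8: V̂ = 10 + 7·8 = 66; e = 65 − 66 = -1
Largest |e| is 2.5 at x = 3, residual -2.5.

e = -2.5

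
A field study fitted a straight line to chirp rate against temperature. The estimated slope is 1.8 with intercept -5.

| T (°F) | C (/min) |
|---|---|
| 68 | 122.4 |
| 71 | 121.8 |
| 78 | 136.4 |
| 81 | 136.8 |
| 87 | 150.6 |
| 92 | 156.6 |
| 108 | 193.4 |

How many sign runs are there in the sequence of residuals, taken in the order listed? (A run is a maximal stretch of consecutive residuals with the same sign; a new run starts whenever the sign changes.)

T=68: ŷ = -5 + 1.8·68 = 117.4; r = 122.4 − 117.4 = 5
T=71: ŷ = -5 + 1.8·71 = 122.8; r = 121.8 − 122.8 = -1
T=78: ŷ = -5 + 1.8·78 = 135.4; r = 136.4 − 135.4 = 1
T=81: ŷ = -5 + 1.8·81 = 140.8; r = 136.8 − 140.8 = -4
T=87: ŷ = -5 + 1.8·87 = 151.6; r = 150.6 − 151.6 = -1
T=92: ŷ = -5 + 1.8·92 = 160.6; r = 156.6 − 160.6 = -4
T=108: ŷ = -5 + 1.8·108 = 189.4; r = 193.4 − 189.4 = 4
Signs: + − + − − − +
Runs: +×1, −×1, +×1, −×3, +×1 → 5

5 runs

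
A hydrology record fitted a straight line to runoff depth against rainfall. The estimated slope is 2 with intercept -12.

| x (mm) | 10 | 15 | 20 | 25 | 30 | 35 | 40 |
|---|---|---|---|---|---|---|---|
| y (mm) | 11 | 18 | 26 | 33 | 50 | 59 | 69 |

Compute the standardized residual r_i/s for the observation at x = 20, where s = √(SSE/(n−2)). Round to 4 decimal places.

-0.6742

x=10: ŷ = -12 + 2·10 = 8; r = 11 − 8 = 3
x=15: ŷ = -12 + 2·15 = 18; r = 18 − 18 = 0
x=20: ŷ = -12 + 2·20 = 28; r = 26 − 28 = -2
x=25: ŷ = -12 + 2·25 = 38; r = 33 − 38 = -5
x=30: ŷ = -12 + 2·30 = 48; r = 50 − 48 = 2
x=35: ŷ = -12 + 2·35 = 58; r = 59 − 58 = 1
x=40: ŷ = -12 + 2·40 = 68; r = 69 − 68 = 1
SSE = 9 + 0 + 4 + 25 + 4 + 1 + 1 = 44
s = √(44/5) = 2.96648
r/s = -2 / 2.96648 = -0.6742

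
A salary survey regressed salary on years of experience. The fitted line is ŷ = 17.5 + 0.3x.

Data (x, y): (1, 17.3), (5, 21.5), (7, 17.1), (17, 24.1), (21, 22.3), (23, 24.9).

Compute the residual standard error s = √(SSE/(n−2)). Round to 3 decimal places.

x=1: ŷ = 17.5 + 0.3·1 = 17.8; e = 17.3 − 17.8 = -0.5
x=5: ŷ = 17.5 + 0.3·5 = 19; e = 21.5 − 19 = 2.5
x=7: ŷ = 17.5 + 0.3·7 = 19.6; e = 17.1 − 19.6 = -2.5
x=17: ŷ = 17.5 + 0.3·17 = 22.6; e = 24.1 − 22.6 = 1.5
x=21: ŷ = 17.5 + 0.3·21 = 23.8; e = 22.3 − 23.8 = -1.5
x=23: ŷ = 17.5 + 0.3·23 = 24.4; e = 24.9 − 24.4 = 0.5
SSE = 0.25 + 6.25 + 6.25 + 2.25 + 2.25 + 0.25 = 17.5
s = √(17.5/4) = √4.375 ≈ 2.092

s = 2.092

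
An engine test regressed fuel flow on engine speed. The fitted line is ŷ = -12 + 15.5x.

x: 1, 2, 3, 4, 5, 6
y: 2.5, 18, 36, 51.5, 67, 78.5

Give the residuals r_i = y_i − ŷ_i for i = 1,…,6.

x=1: ŷ = -12 + 15.5·1 = 3.5; r = 2.5 − 3.5 = -1
x=2: ŷ = -12 + 15.5·2 = 19; r = 18 − 19 = -1
x=3: ŷ = -12 + 15.5·3 = 34.5; r = 36 − 34.5 = 1.5
x=4: ŷ = -12 + 15.5·4 = 50; r = 51.5 − 50 = 1.5
x=5: ŷ = -12 + 15.5·5 = 65.5; r = 67 − 65.5 = 1.5
x=6: ŷ = -12 + 15.5·6 = 81; r = 78.5 − 81 = -2.5

-1, -1, 1.5, 1.5, 1.5, -2.5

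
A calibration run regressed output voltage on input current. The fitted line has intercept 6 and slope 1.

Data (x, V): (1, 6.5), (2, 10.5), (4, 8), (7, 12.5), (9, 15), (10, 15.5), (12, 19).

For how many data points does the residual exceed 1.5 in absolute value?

2

x=1: V̂ = 6 + 1 = 7; e = 6.5 − 7 = -0.5
x=2: V̂ = 6 + 2 = 8; e = 10.5 − 8 = 2.5
x=4: V̂ = 6 + 4 = 10; e = 8 − 10 = -2
x=7: V̂ = 6 + 7 = 13; e = 12.5 − 13 = -0.5
x=9: V̂ = 6 + 9 = 15; e = 15 − 15 = 0
x=10: V̂ = 6 + 10 = 16; e = 15.5 − 16 = -0.5
x=12: V̂ = 6 + 12 = 18; e = 19 − 18 = 1
|e| > 1.5: x=2 (|e|=2.5), x=4 (|e|=2) → 2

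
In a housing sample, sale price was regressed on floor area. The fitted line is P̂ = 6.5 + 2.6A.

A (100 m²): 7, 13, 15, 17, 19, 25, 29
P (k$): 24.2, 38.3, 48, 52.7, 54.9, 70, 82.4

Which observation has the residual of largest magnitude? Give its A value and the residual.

A=7: P̂ = 6.5 + 2.6·7 = 24.7; r = 24.2 − 24.7 = -0.5
A=13: P̂ = 6.5 + 2.6·13 = 40.3; r = 38.3 − 40.3 = -2
A=15: P̂ = 6.5 + 2.6·15 = 45.5; r = 48 − 45.5 = 2.5
A=17: P̂ = 6.5 + 2.6·17 = 50.7; r = 52.7 − 50.7 = 2
A=19: P̂ = 6.5 + 2.6·19 = 55.9; r = 54.9 − 55.9 = -1
A=25: P̂ = 6.5 + 2.6·25 = 71.5; r = 70 − 71.5 = -1.5
A=29: P̂ = 6.5 + 2.6·29 = 81.9; r = 82.4 − 81.9 = 0.5
Largest |r| is 2.5 at A = 15, residual 2.5.

A = 15, r = 2.5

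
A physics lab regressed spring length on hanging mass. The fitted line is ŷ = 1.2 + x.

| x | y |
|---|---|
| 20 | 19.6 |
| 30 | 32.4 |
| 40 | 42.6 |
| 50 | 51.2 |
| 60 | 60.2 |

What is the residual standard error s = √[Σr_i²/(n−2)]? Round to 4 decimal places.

s = 1.5232

x=20: ŷ = 1.2 + 20 = 21.2; r = 19.6 − 21.2 = -1.6
x=30: ŷ = 1.2 + 30 = 31.2; r = 32.4 − 31.2 = 1.2
x=40: ŷ = 1.2 + 40 = 41.2; r = 42.6 − 41.2 = 1.4
x=50: ŷ = 1.2 + 50 = 51.2; r = 51.2 − 51.2 = 0
x=60: ŷ = 1.2 + 60 = 61.2; r = 60.2 − 61.2 = -1
SSE = 2.56 + 1.44 + 1.96 + 0 + 1 = 6.96
s = √(6.96/3) = √2.32 ≈ 1.5232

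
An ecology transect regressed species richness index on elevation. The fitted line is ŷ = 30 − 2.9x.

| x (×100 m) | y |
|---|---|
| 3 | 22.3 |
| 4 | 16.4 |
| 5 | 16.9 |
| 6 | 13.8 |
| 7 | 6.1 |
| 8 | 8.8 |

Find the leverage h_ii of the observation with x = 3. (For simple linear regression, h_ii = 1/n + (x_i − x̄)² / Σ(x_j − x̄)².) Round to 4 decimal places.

x̄ = (3 + 4 + 5 + 6 + 7 + 8)/6 = 5.5
Σ(x − x̄)² = 6.25 + 2.25 + 0.25 + 0.25 + 2.25 + 6.25 = 17.5
h = 1/6 + (-2.5)²/17.5 = 0.166667 + 0.357143 = 0.5238

h = 0.5238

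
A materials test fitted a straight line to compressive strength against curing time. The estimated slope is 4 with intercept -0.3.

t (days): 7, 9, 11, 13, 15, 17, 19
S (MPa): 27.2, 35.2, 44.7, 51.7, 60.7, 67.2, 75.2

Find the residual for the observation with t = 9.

ŷ = -0.3 + 4·9 = 35.7
r = 35.2 − 35.7 = -0.5

r = -0.5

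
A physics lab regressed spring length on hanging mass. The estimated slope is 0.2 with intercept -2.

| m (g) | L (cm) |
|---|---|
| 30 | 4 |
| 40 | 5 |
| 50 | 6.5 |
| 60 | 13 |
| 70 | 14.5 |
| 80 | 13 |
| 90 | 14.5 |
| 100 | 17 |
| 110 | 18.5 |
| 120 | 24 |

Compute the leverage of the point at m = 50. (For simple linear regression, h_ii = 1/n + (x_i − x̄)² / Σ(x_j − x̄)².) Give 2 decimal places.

h = 0.18

m̄ = (30 + 40 + 50 + 60 + 70 + 80 + 90 + 100 + 110 + 120)/10 = 75
Σ(m − m̄)² = 2025 + 1225 + 625 + 225 + 25 + 25 + 225 + 625 + 1225 + 2025 = 8250
h = 1/10 + (-25)²/8250 = 0.1 + 0.0757576 = 0.18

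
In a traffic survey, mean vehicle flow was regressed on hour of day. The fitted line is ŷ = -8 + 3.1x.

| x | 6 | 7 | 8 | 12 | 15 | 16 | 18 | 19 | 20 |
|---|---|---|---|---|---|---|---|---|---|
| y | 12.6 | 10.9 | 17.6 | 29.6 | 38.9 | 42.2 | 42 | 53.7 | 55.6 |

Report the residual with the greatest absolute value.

x=6: ŷ = -8 + 3.1·6 = 10.6; r = 12.6 − 10.6 = 2
x=7: ŷ = -8 + 3.1·7 = 13.7; r = 10.9 − 13.7 = -2.8
x=8: ŷ = -8 + 3.1·8 = 16.8; r = 17.6 − 16.8 = 0.8
x=12: ŷ = -8 + 3.1·12 = 29.2; r = 29.6 − 29.2 = 0.4
x=15: ŷ = -8 + 3.1·15 = 38.5; r = 38.9 − 38.5 = 0.4
x=16: ŷ = -8 + 3.1·16 = 41.6; r = 42.2 − 41.6 = 0.6
x=18: ŷ = -8 + 3.1·18 = 47.8; r = 42 − 47.8 = -5.8
x=19: ŷ = -8 + 3.1·19 = 50.9; r = 53.7 − 50.9 = 2.8
x=20: ŷ = -8 + 3.1·20 = 54; r = 55.6 − 54 = 1.6
Largest |r| is 5.8 at x = 18, residual -5.8.

r = -5.8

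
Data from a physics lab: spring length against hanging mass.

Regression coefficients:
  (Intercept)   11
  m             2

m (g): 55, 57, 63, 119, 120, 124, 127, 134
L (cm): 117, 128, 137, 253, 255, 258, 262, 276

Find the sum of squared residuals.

m=55: ŷ = 11 + 2·55 = 121; r = 117 − 121 = -4
m=57: ŷ = 11 + 2·57 = 125; r = 128 − 125 = 3
m=63: ŷ = 11 + 2·63 = 137; r = 137 − 137 = 0
m=119: ŷ = 11 + 2·119 = 249; r = 253 − 249 = 4
m=120: ŷ = 11 + 2·120 = 251; r = 255 − 251 = 4
m=124: ŷ = 11 + 2·124 = 259; r = 258 − 259 = -1
m=127: ŷ = 11 + 2·127 = 265; r = 262 − 265 = -3
m=134: ŷ = 11 + 2·134 = 279; r = 276 − 279 = -3
SSE = 16 + 9 + 0 + 16 + 16 + 1 + 9 + 9 = 76

SSE = 76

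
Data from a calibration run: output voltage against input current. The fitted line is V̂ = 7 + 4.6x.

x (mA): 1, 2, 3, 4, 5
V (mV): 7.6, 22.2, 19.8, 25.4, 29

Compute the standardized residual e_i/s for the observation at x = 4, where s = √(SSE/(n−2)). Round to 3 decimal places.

x=1: V̂ = 7 + 4.6·1 = 11.6; e = 7.6 − 11.6 = -4
x=2: V̂ = 7 + 4.6·2 = 16.2; e = 22.2 − 16.2 = 6
x=3: V̂ = 7 + 4.6·3 = 20.8; e = 19.8 − 20.8 = -1
x=4: V̂ = 7 + 4.6·4 = 25.4; e = 25.4 − 25.4 = 0
x=5: V̂ = 7 + 4.6·5 = 30; e = 29 − 30 = -1
SSE = 16 + 36 + 1 + 0 + 1 = 54
s = √(54/3) = 4.24264
e/s = 0 / 4.24264 = 0.000

0.000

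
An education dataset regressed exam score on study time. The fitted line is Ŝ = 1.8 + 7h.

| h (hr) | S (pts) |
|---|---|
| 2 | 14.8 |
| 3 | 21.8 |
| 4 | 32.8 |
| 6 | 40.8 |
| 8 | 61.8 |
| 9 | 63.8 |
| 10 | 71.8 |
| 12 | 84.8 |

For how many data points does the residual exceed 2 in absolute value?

3

h=2: Ŝ = 1.8 + 7·2 = 15.8; e = 14.8 − 15.8 = -1
h=3: Ŝ = 1.8 + 7·3 = 22.8; e = 21.8 − 22.8 = -1
h=4: Ŝ = 1.8 + 7·4 = 29.8; e = 32.8 − 29.8 = 3
h=6: Ŝ = 1.8 + 7·6 = 43.8; e = 40.8 − 43.8 = -3
h=8: Ŝ = 1.8 + 7·8 = 57.8; e = 61.8 − 57.8 = 4
h=9: Ŝ = 1.8 + 7·9 = 64.8; e = 63.8 − 64.8 = -1
h=10: Ŝ = 1.8 + 7·10 = 71.8; e = 71.8 − 71.8 = 0
h=12: Ŝ = 1.8 + 7·12 = 85.8; e = 84.8 − 85.8 = -1
|e| > 2: h=4 (|e|=3), h=6 (|e|=3), h=8 (|e|=4) → 3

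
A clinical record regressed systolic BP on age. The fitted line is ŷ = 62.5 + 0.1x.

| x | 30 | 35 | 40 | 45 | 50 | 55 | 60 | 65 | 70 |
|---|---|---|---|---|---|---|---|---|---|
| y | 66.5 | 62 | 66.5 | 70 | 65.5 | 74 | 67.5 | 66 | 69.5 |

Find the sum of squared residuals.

x=30: ŷ = 62.5 + 0.1·30 = 65.5; r = 66.5 − 65.5 = 1
x=35: ŷ = 62.5 + 0.1·35 = 66; r = 62 − 66 = -4
x=40: ŷ = 62.5 + 0.1·40 = 66.5; r = 66.5 − 66.5 = 0
x=45: ŷ = 62.5 + 0.1·45 = 67; r = 70 − 67 = 3
x=50: ŷ = 62.5 + 0.1·50 = 67.5; r = 65.5 − 67.5 = -2
x=55: ŷ = 62.5 + 0.1·55 = 68; r = 74 − 68 = 6
x=60: ŷ = 62.5 + 0.1·60 = 68.5; r = 67.5 − 68.5 = -1
x=65: ŷ = 62.5 + 0.1·65 = 69; r = 66 − 69 = -3
x=70: ŷ = 62.5 + 0.1·70 = 69.5; r = 69.5 − 69.5 = 0
SSE = 1 + 16 + 0 + 9 + 4 + 36 + 1 + 9 + 0 = 76

SSE = 76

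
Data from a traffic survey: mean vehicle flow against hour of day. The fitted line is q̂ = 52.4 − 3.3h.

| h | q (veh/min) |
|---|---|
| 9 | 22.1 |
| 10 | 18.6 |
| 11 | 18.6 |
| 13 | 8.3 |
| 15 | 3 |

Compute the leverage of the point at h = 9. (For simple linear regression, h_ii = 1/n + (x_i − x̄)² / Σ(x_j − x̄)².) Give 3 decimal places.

h̄ = (9 + 10 + 11 + 13 + 15)/5 = 11.6
Σ(h − h̄)² = 6.76 + 2.56 + 0.36 + 1.96 + 11.56 = 23.2
h = 1/5 + (-2.6)²/23.2 = 0.2 + 0.291379 = 0.491

h = 0.491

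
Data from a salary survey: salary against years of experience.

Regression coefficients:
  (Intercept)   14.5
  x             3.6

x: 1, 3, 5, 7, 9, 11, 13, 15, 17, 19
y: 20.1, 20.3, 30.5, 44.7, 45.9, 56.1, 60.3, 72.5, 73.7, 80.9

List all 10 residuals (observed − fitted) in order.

x=1: ŷ = 14.5 + 3.6·1 = 18.1; e = 20.1 − 18.1 = 2
x=3: ŷ = 14.5 + 3.6·3 = 25.3; e = 20.3 − 25.3 = -5
x=5: ŷ = 14.5 + 3.6·5 = 32.5; e = 30.5 − 32.5 = -2
x=7: ŷ = 14.5 + 3.6·7 = 39.7; e = 44.7 − 39.7 = 5
x=9: ŷ = 14.5 + 3.6·9 = 46.9; e = 45.9 − 46.9 = -1
x=11: ŷ = 14.5 + 3.6·11 = 54.1; e = 56.1 − 54.1 = 2
x=13: ŷ = 14.5 + 3.6·13 = 61.3; e = 60.3 − 61.3 = -1
x=15: ŷ = 14.5 + 3.6·15 = 68.5; e = 72.5 − 68.5 = 4
x=17: ŷ = 14.5 + 3.6·17 = 75.7; e = 73.7 − 75.7 = -2
x=19: ŷ = 14.5 + 3.6·19 = 82.9; e = 80.9 − 82.9 = -2

2, -5, -2, 5, -1, 2, -1, 4, -2, -2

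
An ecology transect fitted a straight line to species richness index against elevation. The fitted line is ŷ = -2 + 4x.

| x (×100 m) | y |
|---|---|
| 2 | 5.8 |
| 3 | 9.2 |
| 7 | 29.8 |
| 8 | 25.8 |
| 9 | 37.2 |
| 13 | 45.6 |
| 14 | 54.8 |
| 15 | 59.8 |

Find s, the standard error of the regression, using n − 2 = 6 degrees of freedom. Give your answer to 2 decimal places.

x=2: ŷ = -2 + 4·2 = 6; r = 5.8 − 6 = -0.2
x=3: ŷ = -2 + 4·3 = 10; r = 9.2 − 10 = -0.8
x=7: ŷ = -2 + 4·7 = 26; r = 29.8 − 26 = 3.8
x=8: ŷ = -2 + 4·8 = 30; r = 25.8 − 30 = -4.2
x=9: ŷ = -2 + 4·9 = 34; r = 37.2 − 34 = 3.2
x=13: ŷ = -2 + 4·13 = 50; r = 45.6 − 50 = -4.4
x=14: ŷ = -2 + 4·14 = 54; r = 54.8 − 54 = 0.8
x=15: ŷ = -2 + 4·15 = 58; r = 59.8 − 58 = 1.8
SSE = 0.04 + 0.64 + 14.44 + 17.64 + 10.24 + 19.36 + 0.64 + 3.24 = 66.24
s = √(66.24/6) = √11.04 ≈ 3.32

s = 3.32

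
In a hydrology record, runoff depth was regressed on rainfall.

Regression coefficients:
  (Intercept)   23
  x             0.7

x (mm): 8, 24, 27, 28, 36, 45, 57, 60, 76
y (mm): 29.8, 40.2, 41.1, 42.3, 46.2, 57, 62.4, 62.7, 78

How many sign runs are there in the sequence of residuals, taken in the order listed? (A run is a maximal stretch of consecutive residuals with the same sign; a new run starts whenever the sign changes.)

x=8: ŷ = 23 + 0.7·8 = 28.6; e = 29.8 − 28.6 = 1.2
x=24: ŷ = 23 + 0.7·24 = 39.8; e = 40.2 − 39.8 = 0.4
x=27: ŷ = 23 + 0.7·27 = 41.9; e = 41.1 − 41.9 = -0.8
x=28: ŷ = 23 + 0.7·28 = 42.6; e = 42.3 − 42.6 = -0.3
x=36: ŷ = 23 + 0.7·36 = 48.2; e = 46.2 − 48.2 = -2
x=45: ŷ = 23 + 0.7·45 = 54.5; e = 57 − 54.5 = 2.5
x=57: ŷ = 23 + 0.7·57 = 62.9; e = 62.4 − 62.9 = -0.5
x=60: ŷ = 23 + 0.7·60 = 65; e = 62.7 − 65 = -2.3
x=76: ŷ = 23 + 0.7·76 = 76.2; e = 78 − 76.2 = 1.8
Signs: + + − − − + − − +
Runs: +×2, −×3, +×1, −×2, +×1 → 5

5 runs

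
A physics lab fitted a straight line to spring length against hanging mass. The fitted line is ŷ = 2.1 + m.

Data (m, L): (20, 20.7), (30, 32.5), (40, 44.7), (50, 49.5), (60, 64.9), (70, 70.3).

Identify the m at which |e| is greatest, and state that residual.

m = 60, e = 2.8

m=20: ŷ = 2.1 + 20 = 22.1; e = 20.7 − 22.1 = -1.4
m=30: ŷ = 2.1 + 30 = 32.1; e = 32.5 − 32.1 = 0.4
m=40: ŷ = 2.1 + 40 = 42.1; e = 44.7 − 42.1 = 2.6
m=50: ŷ = 2.1 + 50 = 52.1; e = 49.5 − 52.1 = -2.6
m=60: ŷ = 2.1 + 60 = 62.1; e = 64.9 − 62.1 = 2.8
m=70: ŷ = 2.1 + 70 = 72.1; e = 70.3 − 72.1 = -1.8
Largest |e| is 2.8 at m = 60, residual 2.8.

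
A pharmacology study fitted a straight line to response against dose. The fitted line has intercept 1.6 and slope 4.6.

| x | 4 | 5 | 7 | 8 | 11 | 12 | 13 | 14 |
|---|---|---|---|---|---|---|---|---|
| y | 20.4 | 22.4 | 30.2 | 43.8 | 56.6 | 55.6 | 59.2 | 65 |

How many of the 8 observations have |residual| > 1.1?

6

x=4: ŷ = 1.6 + 4.6·4 = 20; r = 20.4 − 20 = 0.4
x=5: ŷ = 1.6 + 4.6·5 = 24.6; r = 22.4 − 24.6 = -2.2
x=7: ŷ = 1.6 + 4.6·7 = 33.8; r = 30.2 − 33.8 = -3.6
x=8: ŷ = 1.6 + 4.6·8 = 38.4; r = 43.8 − 38.4 = 5.4
x=11: ŷ = 1.6 + 4.6·11 = 52.2; r = 56.6 − 52.2 = 4.4
x=12: ŷ = 1.6 + 4.6·12 = 56.8; r = 55.6 − 56.8 = -1.2
x=13: ŷ = 1.6 + 4.6·13 = 61.4; r = 59.2 − 61.4 = -2.2
x=14: ŷ = 1.6 + 4.6·14 = 66; r = 65 − 66 = -1
|r| > 1.1: x=5 (|r|=2.2), x=7 (|r|=3.6), x=8 (|r|=5.4), x=11 (|r|=4.4), x=12 (|r|=1.2), x=13 (|r|=2.2) → 6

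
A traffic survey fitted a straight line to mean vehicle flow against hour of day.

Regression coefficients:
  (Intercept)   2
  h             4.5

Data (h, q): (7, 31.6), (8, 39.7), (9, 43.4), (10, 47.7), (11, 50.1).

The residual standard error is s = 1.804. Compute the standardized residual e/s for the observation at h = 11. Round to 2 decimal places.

-0.78

ŷ = 2 + 4.5·11 = 51.5
e = 50.1 − 51.5 = -1.4
e/s = -1.4 / 1.804 = -0.78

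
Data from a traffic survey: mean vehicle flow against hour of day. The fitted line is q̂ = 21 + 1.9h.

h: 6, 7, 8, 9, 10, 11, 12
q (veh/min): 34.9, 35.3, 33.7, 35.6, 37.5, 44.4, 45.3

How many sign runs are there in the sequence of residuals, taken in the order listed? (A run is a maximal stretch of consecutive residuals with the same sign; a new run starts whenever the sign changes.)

3 runs

h=6: q̂ = 21 + 1.9·6 = 32.4; e = 34.9 − 32.4 = 2.5
h=7: q̂ = 21 + 1.9·7 = 34.3; e = 35.3 − 34.3 = 1
h=8: q̂ = 21 + 1.9·8 = 36.2; e = 33.7 − 36.2 = -2.5
h=9: q̂ = 21 + 1.9·9 = 38.1; e = 35.6 − 38.1 = -2.5
h=10: q̂ = 21 + 1.9·10 = 40; e = 37.5 − 40 = -2.5
h=11: q̂ = 21 + 1.9·11 = 41.9; e = 44.4 − 41.9 = 2.5
h=12: q̂ = 21 + 1.9·12 = 43.8; e = 45.3 − 43.8 = 1.5
Signs: + + − − − + +
Runs: +×2, −×3, +×2 → 3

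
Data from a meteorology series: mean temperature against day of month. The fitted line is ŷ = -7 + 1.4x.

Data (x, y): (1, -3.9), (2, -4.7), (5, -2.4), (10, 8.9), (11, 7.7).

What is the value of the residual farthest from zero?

r = -2.4

x=1: ŷ = -7 + 1.4·1 = -5.6; r = -3.9 − (-5.6) = 1.7
x=2: ŷ = -7 + 1.4·2 = -4.2; r = -4.7 − (-4.2) = -0.5
x=5: ŷ = -7 + 1.4·5 = 0; r = -2.4 − 0 = -2.4
x=10: ŷ = -7 + 1.4·10 = 7; r = 8.9 − 7 = 1.9
x=11: ŷ = -7 + 1.4·11 = 8.4; r = 7.7 − 8.4 = -0.7
Largest |r| is 2.4 at x = 5, residual -2.4.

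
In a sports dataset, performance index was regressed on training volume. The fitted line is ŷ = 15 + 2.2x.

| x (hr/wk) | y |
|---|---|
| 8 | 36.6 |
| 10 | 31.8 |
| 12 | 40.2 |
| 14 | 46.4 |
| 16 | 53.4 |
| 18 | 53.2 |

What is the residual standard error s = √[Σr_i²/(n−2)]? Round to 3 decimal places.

s = 3.776

x=8: ŷ = 15 + 2.2·8 = 32.6; r = 36.6 − 32.6 = 4
x=10: ŷ = 15 + 2.2·10 = 37; r = 31.8 − 37 = -5.2
x=12: ŷ = 15 + 2.2·12 = 41.4; r = 40.2 − 41.4 = -1.2
x=14: ŷ = 15 + 2.2·14 = 45.8; r = 46.4 − 45.8 = 0.6
x=16: ŷ = 15 + 2.2·16 = 50.2; r = 53.4 − 50.2 = 3.2
x=18: ŷ = 15 + 2.2·18 = 54.6; r = 53.2 − 54.6 = -1.4
SSE = 16 + 27.04 + 1.44 + 0.36 + 10.24 + 1.96 = 57.04
s = √(57.04/4) = √14.26 ≈ 3.776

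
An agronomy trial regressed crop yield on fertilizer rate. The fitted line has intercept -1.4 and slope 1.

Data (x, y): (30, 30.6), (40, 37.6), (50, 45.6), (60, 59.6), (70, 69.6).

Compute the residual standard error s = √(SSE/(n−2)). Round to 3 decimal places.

s = 2.309

x=30: ŷ = -1.4 + 30 = 28.6; e = 30.6 − 28.6 = 2
x=40: ŷ = -1.4 + 40 = 38.6; e = 37.6 − 38.6 = -1
x=50: ŷ = -1.4 + 50 = 48.6; e = 45.6 − 48.6 = -3
x=60: ŷ = -1.4 + 60 = 58.6; e = 59.6 − 58.6 = 1
x=70: ŷ = -1.4 + 70 = 68.6; e = 69.6 − 68.6 = 1
SSE = 4 + 1 + 9 + 1 + 1 = 16
s = √(16/3) = √5.33333 ≈ 2.309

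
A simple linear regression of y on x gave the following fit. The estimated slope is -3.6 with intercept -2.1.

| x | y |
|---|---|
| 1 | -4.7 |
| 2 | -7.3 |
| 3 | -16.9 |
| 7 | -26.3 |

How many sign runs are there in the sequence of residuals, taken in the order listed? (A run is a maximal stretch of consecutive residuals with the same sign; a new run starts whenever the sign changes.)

3 runs

x=1: ŷ = -2.1 − 3.6·1 = -5.7; r = -4.7 − (-5.7) = 1
x=2: ŷ = -2.1 − 3.6·2 = -9.3; r = -7.3 − (-9.3) = 2
x=3: ŷ = -2.1 − 3.6·3 = -12.9; r = -16.9 − (-12.9) = -4
x=7: ŷ = -2.1 − 3.6·7 = -27.3; r = -26.3 − (-27.3) = 1
Signs: + + − +
Runs: +×2, −×1, +×1 → 3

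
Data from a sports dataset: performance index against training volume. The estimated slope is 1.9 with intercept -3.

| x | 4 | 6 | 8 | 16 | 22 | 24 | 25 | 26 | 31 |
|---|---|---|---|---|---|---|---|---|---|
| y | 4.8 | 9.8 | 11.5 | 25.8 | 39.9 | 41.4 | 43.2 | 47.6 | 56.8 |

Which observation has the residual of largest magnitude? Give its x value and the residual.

x=4: ŷ = -3 + 1.9·4 = 4.6; r = 4.8 − 4.6 = 0.2
x=6: ŷ = -3 + 1.9·6 = 8.4; r = 9.8 − 8.4 = 1.4
x=8: ŷ = -3 + 1.9·8 = 12.2; r = 11.5 − 12.2 = -0.7
x=16: ŷ = -3 + 1.9·16 = 27.4; r = 25.8 − 27.4 = -1.6
x=22: ŷ = -3 + 1.9·22 = 38.8; r = 39.9 − 38.8 = 1.1
x=24: ŷ = -3 + 1.9·24 = 42.6; r = 41.4 − 42.6 = -1.2
x=25: ŷ = -3 + 1.9·25 = 44.5; r = 43.2 − 44.5 = -1.3
x=26: ŷ = -3 + 1.9·26 = 46.4; r = 47.6 − 46.4 = 1.2
x=31: ŷ = -3 + 1.9·31 = 55.9; r = 56.8 − 55.9 = 0.9
Largest |r| is 1.6 at x = 16, residual -1.6.

x = 16, r = -1.6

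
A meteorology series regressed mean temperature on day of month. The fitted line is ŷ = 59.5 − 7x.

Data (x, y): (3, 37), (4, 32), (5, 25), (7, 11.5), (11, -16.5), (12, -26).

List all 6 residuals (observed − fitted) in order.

x=3: ŷ = 59.5 − 7·3 = 38.5; e = 37 − 38.5 = -1.5
x=4: ŷ = 59.5 − 7·4 = 31.5; e = 32 − 31.5 = 0.5
x=5: ŷ = 59.5 − 7·5 = 24.5; e = 25 − 24.5 = 0.5
x=7: ŷ = 59.5 − 7·7 = 10.5; e = 11.5 − 10.5 = 1
x=11: ŷ = 59.5 − 7·11 = -17.5; e = -16.5 − (-17.5) = 1
x=12: ŷ = 59.5 − 7·12 = -24.5; e = -26 − (-24.5) = -1.5

-1.5, 0.5, 0.5, 1, 1, -1.5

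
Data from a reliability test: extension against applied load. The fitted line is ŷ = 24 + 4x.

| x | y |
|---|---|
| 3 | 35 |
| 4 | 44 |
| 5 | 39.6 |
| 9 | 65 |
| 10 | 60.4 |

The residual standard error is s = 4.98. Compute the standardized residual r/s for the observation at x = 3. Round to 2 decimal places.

-0.20

ŷ = 24 + 4·3 = 36
r = 35 − 36 = -1
r/s = -1 / 4.98 = -0.20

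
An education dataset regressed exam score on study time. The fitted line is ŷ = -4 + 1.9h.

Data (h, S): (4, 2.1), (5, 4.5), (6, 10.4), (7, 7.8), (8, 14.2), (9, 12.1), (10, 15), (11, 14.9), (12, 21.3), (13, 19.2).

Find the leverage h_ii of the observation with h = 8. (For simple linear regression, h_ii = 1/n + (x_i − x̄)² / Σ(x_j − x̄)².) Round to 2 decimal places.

h = 0.10

h̄ = (4 + 5 + 6 + 7 + 8 + 9 + 10 + 11 + 12 + 13)/10 = 8.5
Σ(h − h̄)² = 20.25 + 12.25 + 6.25 + 2.25 + 0.25 + 0.25 + 2.25 + 6.25 + 12.25 + 20.25 = 82.5
h = 1/10 + (-0.5)²/82.5 = 0.1 + 0.0030303 = 0.10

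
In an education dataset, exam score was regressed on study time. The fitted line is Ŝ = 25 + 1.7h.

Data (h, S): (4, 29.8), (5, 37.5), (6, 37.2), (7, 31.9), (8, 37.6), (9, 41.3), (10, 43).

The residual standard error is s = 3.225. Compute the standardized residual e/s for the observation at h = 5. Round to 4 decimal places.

1.2403

Ŝ = 25 + 1.7·5 = 33.5
e = 37.5 − 33.5 = 4
e/s = 4 / 3.225 = 1.2403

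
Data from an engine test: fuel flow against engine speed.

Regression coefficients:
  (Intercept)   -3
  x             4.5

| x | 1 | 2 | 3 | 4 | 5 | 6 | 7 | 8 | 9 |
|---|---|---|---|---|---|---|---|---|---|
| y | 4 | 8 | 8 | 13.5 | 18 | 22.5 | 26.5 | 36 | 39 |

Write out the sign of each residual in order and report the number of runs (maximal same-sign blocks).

x=1: ŷ = -3 + 4.5·1 = 1.5; e = 4 − 1.5 = 2.5
x=2: ŷ = -3 + 4.5·2 = 6; e = 8 − 6 = 2
x=3: ŷ = -3 + 4.5·3 = 10.5; e = 8 − 10.5 = -2.5
x=4: ŷ = -3 + 4.5·4 = 15; e = 13.5 − 15 = -1.5
x=5: ŷ = -3 + 4.5·5 = 19.5; e = 18 − 19.5 = -1.5
x=6: ŷ = -3 + 4.5·6 = 24; e = 22.5 − 24 = -1.5
x=7: ŷ = -3 + 4.5·7 = 28.5; e = 26.5 − 28.5 = -2
x=8: ŷ = -3 + 4.5·8 = 33; e = 36 − 33 = 3
x=9: ŷ = -3 + 4.5·9 = 37.5; e = 39 − 37.5 = 1.5
Signs: + + − − − − − + +
Runs: +×2, −×5, +×2 → 3

3 runs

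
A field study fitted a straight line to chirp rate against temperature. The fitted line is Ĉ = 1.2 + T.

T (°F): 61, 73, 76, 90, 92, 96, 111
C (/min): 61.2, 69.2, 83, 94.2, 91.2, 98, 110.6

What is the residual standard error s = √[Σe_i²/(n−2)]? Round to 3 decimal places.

s = 3.895

T=61: Ĉ = 1.2 + 61 = 62.2; e = 61.2 − 62.2 = -1
T=73: Ĉ = 1.2 + 73 = 74.2; e = 69.2 − 74.2 = -5
T=76: Ĉ = 1.2 + 76 = 77.2; e = 83 − 77.2 = 5.8
T=90: Ĉ = 1.2 + 90 = 91.2; e = 94.2 − 91.2 = 3
T=92: Ĉ = 1.2 + 92 = 93.2; e = 91.2 − 93.2 = -2
T=96: Ĉ = 1.2 + 96 = 97.2; e = 98 − 97.2 = 0.8
T=111: Ĉ = 1.2 + 111 = 112.2; e = 110.6 − 112.2 = -1.6
SSE = 1 + 25 + 33.64 + 9 + 4 + 0.64 + 2.56 = 75.84
s = √(75.84/5) = √15.168 ≈ 3.895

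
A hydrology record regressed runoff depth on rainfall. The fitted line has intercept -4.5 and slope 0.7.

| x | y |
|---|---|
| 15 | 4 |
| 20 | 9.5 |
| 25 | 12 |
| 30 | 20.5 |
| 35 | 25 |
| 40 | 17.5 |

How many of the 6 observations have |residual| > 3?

x=15: ŷ = -4.5 + 0.7·15 = 6; e = 4 − 6 = -2
x=20: ŷ = -4.5 + 0.7·20 = 9.5; e = 9.5 − 9.5 = 0
x=25: ŷ = -4.5 + 0.7·25 = 13; e = 12 − 13 = -1
x=30: ŷ = -4.5 + 0.7·30 = 16.5; e = 20.5 − 16.5 = 4
x=35: ŷ = -4.5 + 0.7·35 = 20; e = 25 − 20 = 5
x=40: ŷ = -4.5 + 0.7·40 = 23.5; e = 17.5 − 23.5 = -6
|e| > 3: x=30 (|e|=4), x=35 (|e|=5), x=40 (|e|=6) → 3

3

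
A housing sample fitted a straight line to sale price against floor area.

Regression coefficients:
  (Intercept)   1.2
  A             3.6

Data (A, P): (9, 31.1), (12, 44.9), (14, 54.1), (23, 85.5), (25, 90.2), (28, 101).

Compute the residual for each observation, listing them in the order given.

A=9: ŷ = 1.2 + 3.6·9 = 33.6; r = 31.1 − 33.6 = -2.5
A=12: ŷ = 1.2 + 3.6·12 = 44.4; r = 44.9 − 44.4 = 0.5
A=14: ŷ = 1.2 + 3.6·14 = 51.6; r = 54.1 − 51.6 = 2.5
A=23: ŷ = 1.2 + 3.6·23 = 84; r = 85.5 − 84 = 1.5
A=25: ŷ = 1.2 + 3.6·25 = 91.2; r = 90.2 − 91.2 = -1
A=28: ŷ = 1.2 + 3.6·28 = 102; r = 101 − 102 = -1

-2.5, 0.5, 2.5, 1.5, -1, -1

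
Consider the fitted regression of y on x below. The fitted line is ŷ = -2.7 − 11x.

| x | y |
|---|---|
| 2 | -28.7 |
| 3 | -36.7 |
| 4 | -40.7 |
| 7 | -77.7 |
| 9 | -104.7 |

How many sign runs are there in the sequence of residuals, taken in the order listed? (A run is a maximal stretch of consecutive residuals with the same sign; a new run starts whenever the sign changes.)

3 runs

x=2: ŷ = -2.7 − 11·2 = -24.7; e = -28.7 − (-24.7) = -4
x=3: ŷ = -2.7 − 11·3 = -35.7; e = -36.7 − (-35.7) = -1
x=4: ŷ = -2.7 − 11·4 = -46.7; e = -40.7 − (-46.7) = 6
x=7: ŷ = -2.7 − 11·7 = -79.7; e = -77.7 − (-79.7) = 2
x=9: ŷ = -2.7 − 11·9 = -101.7; e = -104.7 − (-101.7) = -3
Signs: − − + + −
Runs: −×2, +×2, −×1 → 3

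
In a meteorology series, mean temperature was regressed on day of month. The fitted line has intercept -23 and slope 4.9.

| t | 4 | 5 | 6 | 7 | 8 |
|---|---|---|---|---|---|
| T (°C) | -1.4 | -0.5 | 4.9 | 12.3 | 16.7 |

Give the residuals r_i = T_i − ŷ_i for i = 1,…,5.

t=4: ŷ = -23 + 4.9·4 = -3.4; r = -1.4 − (-3.4) = 2
t=5: ŷ = -23 + 4.9·5 = 1.5; r = -0.5 − 1.5 = -2
t=6: ŷ = -23 + 4.9·6 = 6.4; r = 4.9 − 6.4 = -1.5
t=7: ŷ = -23 + 4.9·7 = 11.3; r = 12.3 − 11.3 = 1
t=8: ŷ = -23 + 4.9·8 = 16.2; r = 16.7 − 16.2 = 0.5

2, -2, -1.5, 1, 0.5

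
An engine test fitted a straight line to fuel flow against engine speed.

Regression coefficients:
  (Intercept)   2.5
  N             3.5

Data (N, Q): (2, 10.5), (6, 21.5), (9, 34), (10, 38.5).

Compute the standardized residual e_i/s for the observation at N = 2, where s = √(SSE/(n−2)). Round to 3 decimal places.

0.577

N=2: ŷ = 2.5 + 3.5·2 = 9.5; e = 10.5 − 9.5 = 1
N=6: ŷ = 2.5 + 3.5·6 = 23.5; e = 21.5 − 23.5 = -2
N=9: ŷ = 2.5 + 3.5·9 = 34; e = 34 − 34 = 0
N=10: ŷ = 2.5 + 3.5·10 = 37.5; e = 38.5 − 37.5 = 1
SSE = 1 + 4 + 0 + 1 = 6
s = √(6/2) = 1.73205
e/s = 1 / 1.73205 = 0.577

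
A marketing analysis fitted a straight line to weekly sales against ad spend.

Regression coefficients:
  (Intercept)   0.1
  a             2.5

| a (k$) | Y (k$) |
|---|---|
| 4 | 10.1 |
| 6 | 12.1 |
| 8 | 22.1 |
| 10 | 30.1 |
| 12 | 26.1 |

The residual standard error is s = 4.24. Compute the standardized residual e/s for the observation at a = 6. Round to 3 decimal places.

ŷ = 0.1 + 2.5·6 = 15.1
e = 12.1 − 15.1 = -3
e/s = -3 / 4.24 = -0.708

-0.708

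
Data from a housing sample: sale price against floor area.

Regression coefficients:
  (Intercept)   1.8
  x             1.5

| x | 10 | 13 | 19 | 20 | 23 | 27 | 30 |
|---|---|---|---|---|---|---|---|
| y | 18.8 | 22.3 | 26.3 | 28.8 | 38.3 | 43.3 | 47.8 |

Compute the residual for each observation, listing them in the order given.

2, 1, -4, -3, 2, 1, 1

x=10: ŷ = 1.8 + 1.5·10 = 16.8; e = 18.8 − 16.8 = 2
x=13: ŷ = 1.8 + 1.5·13 = 21.3; e = 22.3 − 21.3 = 1
x=19: ŷ = 1.8 + 1.5·19 = 30.3; e = 26.3 − 30.3 = -4
x=20: ŷ = 1.8 + 1.5·20 = 31.8; e = 28.8 − 31.8 = -3
x=23: ŷ = 1.8 + 1.5·23 = 36.3; e = 38.3 − 36.3 = 2
x=27: ŷ = 1.8 + 1.5·27 = 42.3; e = 43.3 − 42.3 = 1
x=30: ŷ = 1.8 + 1.5·30 = 46.8; e = 47.8 − 46.8 = 1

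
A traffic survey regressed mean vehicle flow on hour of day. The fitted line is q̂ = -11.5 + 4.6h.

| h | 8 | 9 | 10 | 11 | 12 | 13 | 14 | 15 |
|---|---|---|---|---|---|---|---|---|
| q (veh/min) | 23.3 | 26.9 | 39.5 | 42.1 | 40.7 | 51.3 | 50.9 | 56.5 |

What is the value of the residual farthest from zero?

h=8: q̂ = -11.5 + 4.6·8 = 25.3; e = 23.3 − 25.3 = -2
h=9: q̂ = -11.5 + 4.6·9 = 29.9; e = 26.9 − 29.9 = -3
h=10: q̂ = -11.5 + 4.6·10 = 34.5; e = 39.5 − 34.5 = 5
h=11: q̂ = -11.5 + 4.6·11 = 39.1; e = 42.1 − 39.1 = 3
h=12: q̂ = -11.5 + 4.6·12 = 43.7; e = 40.7 − 43.7 = -3
h=13: q̂ = -11.5 + 4.6·13 = 48.3; e = 51.3 − 48.3 = 3
h=14: q̂ = -11.5 + 4.6·14 = 52.9; e = 50.9 − 52.9 = -2
h=15: q̂ = -11.5 + 4.6·15 = 57.5; e = 56.5 − 57.5 = -1
Largest |e| is 5 at h = 10, residual 5.

e = 5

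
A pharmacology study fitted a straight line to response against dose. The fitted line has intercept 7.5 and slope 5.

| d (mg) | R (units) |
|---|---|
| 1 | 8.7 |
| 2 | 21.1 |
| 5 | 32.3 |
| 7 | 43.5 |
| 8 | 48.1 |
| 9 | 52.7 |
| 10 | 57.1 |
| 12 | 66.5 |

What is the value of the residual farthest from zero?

e = -3.8

d=1: ŷ = 7.5 + 5·1 = 12.5; e = 8.7 − 12.5 = -3.8
d=2: ŷ = 7.5 + 5·2 = 17.5; e = 21.1 − 17.5 = 3.6
d=5: ŷ = 7.5 + 5·5 = 32.5; e = 32.3 − 32.5 = -0.2
d=7: ŷ = 7.5 + 5·7 = 42.5; e = 43.5 − 42.5 = 1
d=8: ŷ = 7.5 + 5·8 = 47.5; e = 48.1 − 47.5 = 0.6
d=9: ŷ = 7.5 + 5·9 = 52.5; e = 52.7 − 52.5 = 0.2
d=10: ŷ = 7.5 + 5·10 = 57.5; e = 57.1 − 57.5 = -0.4
d=12: ŷ = 7.5 + 5·12 = 67.5; e = 66.5 − 67.5 = -1
Largest |e| is 3.8 at d = 1, residual -3.8.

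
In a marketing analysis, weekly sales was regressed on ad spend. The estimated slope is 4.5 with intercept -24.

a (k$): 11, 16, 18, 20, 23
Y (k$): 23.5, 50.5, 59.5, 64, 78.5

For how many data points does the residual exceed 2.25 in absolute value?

2

a=11: ŷ = -24 + 4.5·11 = 25.5; e = 23.5 − 25.5 = -2
a=16: ŷ = -24 + 4.5·16 = 48; e = 50.5 − 48 = 2.5
a=18: ŷ = -24 + 4.5·18 = 57; e = 59.5 − 57 = 2.5
a=20: ŷ = -24 + 4.5·20 = 66; e = 64 − 66 = -2
a=23: ŷ = -24 + 4.5·23 = 79.5; e = 78.5 − 79.5 = -1
|e| > 2.25: a=16 (|e|=2.5), a=18 (|e|=2.5) → 2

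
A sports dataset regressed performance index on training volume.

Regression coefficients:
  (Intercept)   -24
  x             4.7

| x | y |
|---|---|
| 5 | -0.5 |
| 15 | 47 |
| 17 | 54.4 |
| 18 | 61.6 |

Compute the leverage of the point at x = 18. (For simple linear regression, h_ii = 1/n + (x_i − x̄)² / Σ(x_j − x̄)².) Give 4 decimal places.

h = 0.4192

x̄ = (5 + 15 + 17 + 18)/4 = 13.75
Σ(x − x̄)² = 76.5625 + 1.5625 + 10.5625 + 18.0625 = 106.75
h = 1/4 + (4.25)²/106.75 = 0.25 + 0.169204 = 0.4192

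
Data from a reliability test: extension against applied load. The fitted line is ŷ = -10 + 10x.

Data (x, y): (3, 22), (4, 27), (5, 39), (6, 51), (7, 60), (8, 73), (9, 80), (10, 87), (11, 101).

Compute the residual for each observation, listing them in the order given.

2, -3, -1, 1, 0, 3, 0, -3, 1

x=3: ŷ = -10 + 10·3 = 20; e = 22 − 20 = 2
x=4: ŷ = -10 + 10·4 = 30; e = 27 − 30 = -3
x=5: ŷ = -10 + 10·5 = 40; e = 39 − 40 = -1
x=6: ŷ = -10 + 10·6 = 50; e = 51 − 50 = 1
x=7: ŷ = -10 + 10·7 = 60; e = 60 − 60 = 0
x=8: ŷ = -10 + 10·8 = 70; e = 73 − 70 = 3
x=9: ŷ = -10 + 10·9 = 80; e = 80 − 80 = 0
x=10: ŷ = -10 + 10·10 = 90; e = 87 − 90 = -3
x=11: ŷ = -10 + 10·11 = 100; e = 101 − 100 = 1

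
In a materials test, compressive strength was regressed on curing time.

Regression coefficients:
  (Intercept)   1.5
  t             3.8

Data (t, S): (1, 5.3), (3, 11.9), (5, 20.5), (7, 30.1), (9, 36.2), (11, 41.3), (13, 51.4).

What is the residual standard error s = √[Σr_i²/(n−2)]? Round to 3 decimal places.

t=1: ŷ = 1.5 + 3.8·1 = 5.3; r = 5.3 − 5.3 = 0
t=3: ŷ = 1.5 + 3.8·3 = 12.9; r = 11.9 − 12.9 = -1
t=5: ŷ = 1.5 + 3.8·5 = 20.5; r = 20.5 − 20.5 = 0
t=7: ŷ = 1.5 + 3.8·7 = 28.1; r = 30.1 − 28.1 = 2
t=9: ŷ = 1.5 + 3.8·9 = 35.7; r = 36.2 − 35.7 = 0.5
t=11: ŷ = 1.5 + 3.8·11 = 43.3; r = 41.3 − 43.3 = -2
t=13: ŷ = 1.5 + 3.8·13 = 50.9; r = 51.4 − 50.9 = 0.5
SSE = 0 + 1 + 0 + 4 + 0.25 + 4 + 0.25 = 9.5
s = √(9.5/5) = √1.9 ≈ 1.378

s = 1.378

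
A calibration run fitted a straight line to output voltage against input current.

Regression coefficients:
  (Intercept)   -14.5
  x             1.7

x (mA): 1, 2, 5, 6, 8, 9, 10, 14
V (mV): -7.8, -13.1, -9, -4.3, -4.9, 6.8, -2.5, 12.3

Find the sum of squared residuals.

x=1: V̂ = -14.5 + 1.7·1 = -12.8; r = -7.8 − (-12.8) = 5
x=2: V̂ = -14.5 + 1.7·2 = -11.1; r = -13.1 − (-11.1) = -2
x=5: V̂ = -14.5 + 1.7·5 = -6; r = -9 − (-6) = -3
x=6: V̂ = -14.5 + 1.7·6 = -4.3; r = -4.3 − (-4.3) = 0
x=8: V̂ = -14.5 + 1.7·8 = -0.9; r = -4.9 − (-0.9) = -4
x=9: V̂ = -14.5 + 1.7·9 = 0.8; r = 6.8 − 0.8 = 6
x=10: V̂ = -14.5 + 1.7·10 = 2.5; r = -2.5 − 2.5 = -5
x=14: V̂ = -14.5 + 1.7·14 = 9.3; r = 12.3 − 9.3 = 3
SSE = 25 + 4 + 9 + 0 + 16 + 36 + 25 + 9 = 124

SSE = 124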